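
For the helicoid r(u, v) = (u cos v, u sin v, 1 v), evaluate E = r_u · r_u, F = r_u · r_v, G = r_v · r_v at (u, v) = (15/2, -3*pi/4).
E = 1;  F = 0;  G = 229/4

Partials: r_u = (cos(v), sin(v), 0), r_v = (-u*sin(v), u*cos(v), 1). As functions of (u, v):
  E = r_u · r_u = 1,
  F = r_u · r_v = 0,
  G = r_v · r_v = u^2 + 1.
Evaluating at (u, v) = (15/2, -3*pi/4): E = 1, F = 0, G = 229/4.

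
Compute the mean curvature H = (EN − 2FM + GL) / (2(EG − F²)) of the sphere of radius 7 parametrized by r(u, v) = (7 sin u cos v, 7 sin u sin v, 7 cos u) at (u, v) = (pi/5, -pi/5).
H = -1/7

With E = 49, F = 0, G = 49*sin(u)^2, L = -7*sin(u)/Abs(sin(u)), M = 0, N = -7*sin(u)^3/Abs(sin(u)), assemble
  H = (EN − 2FM + GL) / (2(EG − F²)) = -sin(u)/(7*Abs(sin(u))).
At (u, v) = (pi/5, -pi/5): H = -1/7.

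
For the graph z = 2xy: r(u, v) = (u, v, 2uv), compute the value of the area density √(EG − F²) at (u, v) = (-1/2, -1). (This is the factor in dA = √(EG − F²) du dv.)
√(EG − F²)|_{(-1/2, -1)} = sqrt(6)

E = 4*v^2 + 1, F = 4*u*v, G = 4*u^2 + 1, so EG − F² = 4*u^2 + 4*v^2 + 1. Taking the positive square root: √(EG − F²) = sqrt(4*u^2 + 4*v^2 + 1). At (u, v) = (-1/2, -1): sqrt(6).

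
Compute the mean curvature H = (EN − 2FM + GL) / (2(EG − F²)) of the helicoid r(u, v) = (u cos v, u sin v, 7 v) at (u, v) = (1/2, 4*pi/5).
H = 0

With E = 1, F = 0, G = u^2 + 49, L = 0, M = -7/sqrt(u^2 + 49), N = 0, assemble
  H = (EN − 2FM + GL) / (2(EG − F²)) = 0.
At (u, v) = (1/2, 4*pi/5): H = 0.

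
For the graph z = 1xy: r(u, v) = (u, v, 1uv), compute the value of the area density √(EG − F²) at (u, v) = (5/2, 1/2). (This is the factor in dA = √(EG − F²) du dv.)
√(EG − F²)|_{(5/2, 1/2)} = sqrt(30)/2

E = v^2 + 1, F = u*v, G = u^2 + 1, so EG − F² = u^2 + v^2 + 1. Taking the positive square root: √(EG − F²) = sqrt(u^2 + v^2 + 1). At (u, v) = (5/2, 1/2): sqrt(30)/2.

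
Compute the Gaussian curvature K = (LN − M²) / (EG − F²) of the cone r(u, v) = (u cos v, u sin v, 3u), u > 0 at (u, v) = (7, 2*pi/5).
K = 0

Coefficients of the first fundamental form: E = 10, F = 0, G = u^2.
Coefficients of the second fundamental form: L = 0, M = 0, N = 3*sqrt(10)*u^2/(10*Abs(u)).
Assemble K = (LN − M²)/(EG − F²) = 0. At (u, v) = (7, 2*pi/5): K = 0.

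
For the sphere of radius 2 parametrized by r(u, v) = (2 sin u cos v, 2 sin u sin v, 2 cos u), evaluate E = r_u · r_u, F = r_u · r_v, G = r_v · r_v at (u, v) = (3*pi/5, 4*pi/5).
E = 4;  F = 0;  G = sqrt(5)/2 + 5/2

Partials: r_u = (2*cos(u)*cos(v), 2*sin(v)*cos(u), -2*sin(u)), r_v = (-2*sin(u)*sin(v), 2*sin(u)*cos(v), 0). As functions of (u, v):
  E = r_u · r_u = 4,
  F = r_u · r_v = 0,
  G = r_v · r_v = 4*sin(u)^2.
Evaluating at (u, v) = (3*pi/5, 4*pi/5): E = 4, F = 0, G = sqrt(5)/2 + 5/2.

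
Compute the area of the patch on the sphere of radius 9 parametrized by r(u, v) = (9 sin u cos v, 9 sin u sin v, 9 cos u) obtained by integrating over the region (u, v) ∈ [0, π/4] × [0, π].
Area = 81*pi*(2 - sqrt(2))/2

Area = ∫∫ √(EG − F²) du dv with √(EG − F²) = 81*Abs(sin(u)). Integrating over [0, π/4] × [0, π] gives 81*pi*(2 - sqrt(2))/2.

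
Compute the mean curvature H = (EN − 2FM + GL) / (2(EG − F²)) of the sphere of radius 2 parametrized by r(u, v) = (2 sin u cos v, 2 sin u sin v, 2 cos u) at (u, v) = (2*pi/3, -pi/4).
H = -1/2

With E = 4, F = 0, G = 4*sin(u)^2, L = -2*sin(u)/Abs(sin(u)), M = 0, N = -2*sin(u)^3/Abs(sin(u)), assemble
  H = (EN − 2FM + GL) / (2(EG − F²)) = -sin(u)/(2*Abs(sin(u))).
At (u, v) = (2*pi/3, -pi/4): H = -1/2.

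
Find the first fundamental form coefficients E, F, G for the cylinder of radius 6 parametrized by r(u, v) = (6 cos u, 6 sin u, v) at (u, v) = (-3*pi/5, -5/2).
E = 36;  F = 0;  G = 1

Partials: r_u = (-6*sin(u), 6*cos(u), 0), r_v = (0, 0, 1). As functions of (u, v):
  E = r_u · r_u = 36,
  F = r_u · r_v = 0,
  G = r_v · r_v = 1.
Evaluating at (u, v) = (-3*pi/5, -5/2): E = 36, F = 0, G = 1.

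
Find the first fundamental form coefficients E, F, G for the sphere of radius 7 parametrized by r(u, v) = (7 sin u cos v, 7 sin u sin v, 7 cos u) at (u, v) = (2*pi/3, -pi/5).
E = 49;  F = 0;  G = 147/4

Partials: r_u = (7*cos(u)*cos(v), 7*sin(v)*cos(u), -7*sin(u)), r_v = (-7*sin(u)*sin(v), 7*sin(u)*cos(v), 0). As functions of (u, v):
  E = r_u · r_u = 49,
  F = r_u · r_v = 0,
  G = r_v · r_v = 49*sin(u)^2.
Evaluating at (u, v) = (2*pi/3, -pi/5): E = 49, F = 0, G = 147/4.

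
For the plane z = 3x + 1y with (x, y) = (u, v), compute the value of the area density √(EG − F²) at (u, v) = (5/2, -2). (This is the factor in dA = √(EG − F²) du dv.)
√(EG − F²)|_{(5/2, -2)} = sqrt(11)

E = 10, F = 3, G = 2, so EG − F² = 11. Taking the positive square root: √(EG − F²) = sqrt(11). At (u, v) = (5/2, -2): sqrt(11).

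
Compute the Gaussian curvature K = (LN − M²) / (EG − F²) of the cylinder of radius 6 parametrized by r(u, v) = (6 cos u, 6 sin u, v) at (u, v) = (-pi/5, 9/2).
K = 0

Coefficients of the first fundamental form: E = 36, F = 0, G = 1.
Coefficients of the second fundamental form: L = -6, M = 0, N = 0.
Assemble K = (LN − M²)/(EG − F²) = 0. At (u, v) = (-pi/5, 9/2): K = 0.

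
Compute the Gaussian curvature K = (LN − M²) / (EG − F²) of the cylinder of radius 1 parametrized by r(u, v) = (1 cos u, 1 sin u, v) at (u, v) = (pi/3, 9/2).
K = 0

Coefficients of the first fundamental form: E = 1, F = 0, G = 1.
Coefficients of the second fundamental form: L = -1, M = 0, N = 0.
Assemble K = (LN − M²)/(EG − F²) = 0. At (u, v) = (pi/3, 9/2): K = 0.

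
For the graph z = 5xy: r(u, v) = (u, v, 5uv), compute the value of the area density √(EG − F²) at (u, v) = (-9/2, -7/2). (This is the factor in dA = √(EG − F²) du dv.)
√(EG − F²)|_{(-9/2, -7/2)} = sqrt(3254)/2

E = 25*v^2 + 1, F = 25*u*v, G = 25*u^2 + 1, so EG − F² = 25*u^2 + 25*v^2 + 1. Taking the positive square root: √(EG − F²) = sqrt(25*u^2 + 25*v^2 + 1). At (u, v) = (-9/2, -7/2): sqrt(3254)/2.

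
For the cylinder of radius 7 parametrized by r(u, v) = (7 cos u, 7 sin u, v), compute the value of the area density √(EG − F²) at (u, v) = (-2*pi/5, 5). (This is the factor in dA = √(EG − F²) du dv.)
√(EG − F²)|_{(-2*pi/5, 5)} = 7

E = 49, F = 0, G = 1, so EG − F² = 49. Taking the positive square root: √(EG − F²) = 7. At (u, v) = (-2*pi/5, 5): 7.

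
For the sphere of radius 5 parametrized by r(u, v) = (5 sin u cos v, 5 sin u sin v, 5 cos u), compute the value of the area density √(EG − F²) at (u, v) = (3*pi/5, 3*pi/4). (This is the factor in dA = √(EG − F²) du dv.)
√(EG − F²)|_{(3*pi/5, 3*pi/4)} = 25*sqrt(2*sqrt(5) + 10)/4

E = 25, F = 0, G = 25*sin(u)^2, so EG − F² = 625*sin(u)^2. Taking the positive square root: √(EG − F²) = 25*Abs(sin(u)). At (u, v) = (3*pi/5, 3*pi/4): 25*sqrt(2*sqrt(5) + 10)/4.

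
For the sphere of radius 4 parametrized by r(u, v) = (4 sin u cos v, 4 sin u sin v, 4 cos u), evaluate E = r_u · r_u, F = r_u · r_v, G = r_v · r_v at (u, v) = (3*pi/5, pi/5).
E = 16;  F = 0;  G = 2*sqrt(5) + 10

Partials: r_u = (4*cos(u)*cos(v), 4*sin(v)*cos(u), -4*sin(u)), r_v = (-4*sin(u)*sin(v), 4*sin(u)*cos(v), 0). As functions of (u, v):
  E = r_u · r_u = 16,
  F = r_u · r_v = 0,
  G = r_v · r_v = 16*sin(u)^2.
Evaluating at (u, v) = (3*pi/5, pi/5): E = 16, F = 0, G = 2*sqrt(5) + 10.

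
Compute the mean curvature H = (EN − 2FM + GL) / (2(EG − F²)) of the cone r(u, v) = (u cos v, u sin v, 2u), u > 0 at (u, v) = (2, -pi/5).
H = sqrt(5)/10

With E = 5, F = 0, G = u^2, L = 0, M = 0, N = 2*sqrt(5)*u^2/(5*Abs(u)), assemble
  H = (EN − 2FM + GL) / (2(EG − F²)) = sqrt(5)/(5*Abs(u)).
At (u, v) = (2, -pi/5): H = sqrt(5)/10.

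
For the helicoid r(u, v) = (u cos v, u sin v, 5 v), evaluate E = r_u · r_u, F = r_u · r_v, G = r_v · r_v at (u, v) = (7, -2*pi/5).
E = 1;  F = 0;  G = 74

Partials: r_u = (cos(v), sin(v), 0), r_v = (-u*sin(v), u*cos(v), 5). As functions of (u, v):
  E = r_u · r_u = 1,
  F = r_u · r_v = 0,
  G = r_v · r_v = u^2 + 25.
Evaluating at (u, v) = (7, -2*pi/5): E = 1, F = 0, G = 74.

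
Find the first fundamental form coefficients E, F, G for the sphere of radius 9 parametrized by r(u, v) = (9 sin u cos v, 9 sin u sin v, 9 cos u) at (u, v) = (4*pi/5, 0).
E = 81;  F = 0;  G = 405/8 - 81*sqrt(5)/8

Partials: r_u = (9*cos(u)*cos(v), 9*sin(v)*cos(u), -9*sin(u)), r_v = (-9*sin(u)*sin(v), 9*sin(u)*cos(v), 0). As functions of (u, v):
  E = r_u · r_u = 81,
  F = r_u · r_v = 0,
  G = r_v · r_v = 81*sin(u)^2.
Evaluating at (u, v) = (4*pi/5, 0): E = 81, F = 0, G = 405/8 - 81*sqrt(5)/8.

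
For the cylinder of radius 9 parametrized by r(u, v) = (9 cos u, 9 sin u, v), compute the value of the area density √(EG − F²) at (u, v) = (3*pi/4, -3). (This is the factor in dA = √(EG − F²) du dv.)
√(EG − F²)|_{(3*pi/4, -3)} = 9

E = 81, F = 0, G = 1, so EG − F² = 81. Taking the positive square root: √(EG − F²) = 9. At (u, v) = (3*pi/4, -3): 9.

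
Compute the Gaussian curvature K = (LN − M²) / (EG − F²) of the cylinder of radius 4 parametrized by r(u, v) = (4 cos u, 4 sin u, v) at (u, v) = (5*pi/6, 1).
K = 0

Coefficients of the first fundamental form: E = 16, F = 0, G = 1.
Coefficients of the second fundamental form: L = -4, M = 0, N = 0.
Assemble K = (LN − M²)/(EG − F²) = 0. At (u, v) = (5*pi/6, 1): K = 0.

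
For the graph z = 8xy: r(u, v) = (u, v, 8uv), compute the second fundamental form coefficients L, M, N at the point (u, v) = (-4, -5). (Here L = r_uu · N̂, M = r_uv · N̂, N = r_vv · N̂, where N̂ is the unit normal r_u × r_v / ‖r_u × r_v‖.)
L = 0;  M = 8*sqrt(105)/525;  N = 0

Compute the unit normal N̂(u, v) = (-8*v/sqrt(64*u^2 + 64*v^2 + 1), -8*u/sqrt(64*u^2 + 64*v^2 + 1), 1/sqrt(64*u^2 + 64*v^2 + 1)), and the second partials r_uu, r_uv, r_vv. Take dot products:
  L(u, v) = r_uu · N̂ = 0,
  M(u, v) = r_uv · N̂ = 8/sqrt(64*u^2 + 64*v^2 + 1),
  N(u, v) = r_vv · N̂ = 0.
Evaluating at (u, v) = (-4, -5):
  L = 0, M = 8*sqrt(105)/525, N = 0.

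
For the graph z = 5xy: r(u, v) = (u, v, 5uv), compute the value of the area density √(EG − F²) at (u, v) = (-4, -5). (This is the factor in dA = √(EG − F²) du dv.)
√(EG − F²)|_{(-4, -5)} = 3*sqrt(114)

E = 25*v^2 + 1, F = 25*u*v, G = 25*u^2 + 1, so EG − F² = 25*u^2 + 25*v^2 + 1. Taking the positive square root: √(EG − F²) = sqrt(25*u^2 + 25*v^2 + 1). At (u, v) = (-4, -5): 3*sqrt(114).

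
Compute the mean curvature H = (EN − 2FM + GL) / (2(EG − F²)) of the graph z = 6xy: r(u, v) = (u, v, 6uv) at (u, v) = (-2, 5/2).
H = 54*sqrt(370)/6845

With E = 36*v^2 + 1, F = 36*u*v, G = 36*u^2 + 1, L = 0, M = 6/sqrt(36*u^2 + 36*v^2 + 1), N = 0, assemble
  H = (EN − 2FM + GL) / (2(EG − F²)) = -216*u*v/(36*u^2 + 36*v^2 + 1)^(3/2).
At (u, v) = (-2, 5/2): H = 54*sqrt(370)/6845.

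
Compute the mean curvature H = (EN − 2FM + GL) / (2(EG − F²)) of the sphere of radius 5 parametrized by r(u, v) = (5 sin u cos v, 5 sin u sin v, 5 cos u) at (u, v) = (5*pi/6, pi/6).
H = -1/5

With E = 25, F = 0, G = 25*sin(u)^2, L = -5*sin(u)/Abs(sin(u)), M = 0, N = -5*sin(u)^3/Abs(sin(u)), assemble
  H = (EN − 2FM + GL) / (2(EG − F²)) = -sin(u)/(5*Abs(sin(u))).
At (u, v) = (5*pi/6, pi/6): H = -1/5.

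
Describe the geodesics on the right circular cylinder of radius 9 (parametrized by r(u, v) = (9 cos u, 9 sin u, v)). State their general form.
The cylinder is flat (K = 0) and locally isometric to the plane via the development (u, v) ↦ (9 u, v). Geodesics are the pre-images of straight lines: circles (v constant), vertical lines (u constant), and helices (v = c · u + d) for constants c, d.

A right cylinder has E = 9², F = 0, G = 1, so EG − F² = 9², and L = −9, M = N = 0, giving K = (LN − M²)/(EG − F²) = 0 everywhere. A flat surface is locally isometric to the Euclidean plane via the map (u, v) ↦ (9 u, v). Straight lines in the (x̃, ỹ) plane pull back to: (a) horizontal circles (v = const), (b) vertical generators (u = const), and (c) helices (9 u tan θ = v, i.e. v = c · u + d).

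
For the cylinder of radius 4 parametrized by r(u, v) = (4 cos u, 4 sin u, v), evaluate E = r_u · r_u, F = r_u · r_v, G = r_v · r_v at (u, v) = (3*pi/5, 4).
E = 16;  F = 0;  G = 1

Partials: r_u = (-4*sin(u), 4*cos(u), 0), r_v = (0, 0, 1). As functions of (u, v):
  E = r_u · r_u = 16,
  F = r_u · r_v = 0,
  G = r_v · r_v = 1.
Evaluating at (u, v) = (3*pi/5, 4): E = 16, F = 0, G = 1.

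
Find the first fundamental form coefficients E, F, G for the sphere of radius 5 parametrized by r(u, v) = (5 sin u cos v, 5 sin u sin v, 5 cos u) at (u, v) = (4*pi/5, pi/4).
E = 25;  F = 0;  G = 125/8 - 25*sqrt(5)/8

Partials: r_u = (5*cos(u)*cos(v), 5*sin(v)*cos(u), -5*sin(u)), r_v = (-5*sin(u)*sin(v), 5*sin(u)*cos(v), 0). As functions of (u, v):
  E = r_u · r_u = 25,
  F = r_u · r_v = 0,
  G = r_v · r_v = 25*sin(u)^2.
Evaluating at (u, v) = (4*pi/5, pi/4): E = 25, F = 0, G = 125/8 - 25*sqrt(5)/8.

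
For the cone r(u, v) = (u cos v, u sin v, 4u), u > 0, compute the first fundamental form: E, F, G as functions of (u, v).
E = 17;  F = 0;  G = u^2

Compute partials: r_u = (cos(v), sin(v), 4), r_v = (-u*sin(v), u*cos(v), 0). Then
  E = r_u · r_u = 17,
  F = r_u · r_v = 0,
  G = r_v · r_v = u^2.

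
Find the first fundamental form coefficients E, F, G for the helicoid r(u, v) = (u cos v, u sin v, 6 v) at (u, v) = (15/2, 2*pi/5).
E = 1;  F = 0;  G = 369/4

Partials: r_u = (cos(v), sin(v), 0), r_v = (-u*sin(v), u*cos(v), 6). As functions of (u, v):
  E = r_u · r_u = 1,
  F = r_u · r_v = 0,
  G = r_v · r_v = u^2 + 36.
Evaluating at (u, v) = (15/2, 2*pi/5): E = 1, F = 0, G = 369/4.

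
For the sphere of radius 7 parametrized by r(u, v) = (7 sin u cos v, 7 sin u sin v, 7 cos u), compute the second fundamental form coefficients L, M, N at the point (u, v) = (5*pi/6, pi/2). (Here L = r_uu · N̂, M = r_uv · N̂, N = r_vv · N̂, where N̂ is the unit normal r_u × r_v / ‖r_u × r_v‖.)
L = -7;  M = 0;  N = -7/4

Compute the unit normal N̂(u, v) = (sin(u)^2*cos(v)/Abs(sin(u)), sin(u)^2*sin(v)/Abs(sin(u)), sin(2*u)/(2*Abs(sin(u)))), and the second partials r_uu, r_uv, r_vv. Take dot products:
  L(u, v) = r_uu · N̂ = -7*sin(u)/Abs(sin(u)),
  M(u, v) = r_uv · N̂ = 0,
  N(u, v) = r_vv · N̂ = -7*sin(u)^3/Abs(sin(u)).
Evaluating at (u, v) = (5*pi/6, pi/2):
  L = -7, M = 0, N = -7/4.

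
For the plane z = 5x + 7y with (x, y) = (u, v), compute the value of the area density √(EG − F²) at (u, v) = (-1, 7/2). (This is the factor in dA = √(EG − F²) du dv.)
√(EG − F²)|_{(-1, 7/2)} = 5*sqrt(3)

E = 26, F = 35, G = 50, so EG − F² = 75. Taking the positive square root: √(EG − F²) = 5*sqrt(3). At (u, v) = (-1, 7/2): 5*sqrt(3).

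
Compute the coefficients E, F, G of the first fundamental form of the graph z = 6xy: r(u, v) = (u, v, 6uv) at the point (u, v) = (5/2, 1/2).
E = 10;  F = 45;  G = 226

Partials: r_u = (1, 0, 6*v), r_v = (0, 1, 6*u). As functions of (u, v):
  E = r_u · r_u = 36*v^2 + 1,
  F = r_u · r_v = 36*u*v,
  G = r_v · r_v = 36*u^2 + 1.
Evaluating at (u, v) = (5/2, 1/2): E = 10, F = 45, G = 226.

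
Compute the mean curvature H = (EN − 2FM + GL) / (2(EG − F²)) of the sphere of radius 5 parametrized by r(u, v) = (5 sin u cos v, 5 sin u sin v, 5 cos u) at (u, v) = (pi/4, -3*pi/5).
H = -1/5

With E = 25, F = 0, G = 25*sin(u)^2, L = -5*sin(u)/Abs(sin(u)), M = 0, N = -5*sin(u)^3/Abs(sin(u)), assemble
  H = (EN − 2FM + GL) / (2(EG − F²)) = -sin(u)/(5*Abs(sin(u))).
At (u, v) = (pi/4, -3*pi/5): H = -1/5.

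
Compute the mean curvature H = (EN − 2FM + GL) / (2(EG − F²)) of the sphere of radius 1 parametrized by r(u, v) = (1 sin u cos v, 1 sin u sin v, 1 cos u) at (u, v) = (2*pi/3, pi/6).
H = -1

With E = 1, F = 0, G = sin(u)^2, L = -sin(u)/Abs(sin(u)), M = 0, N = -sin(u)^3/Abs(sin(u)), assemble
  H = (EN − 2FM + GL) / (2(EG − F²)) = -sin(u)/Abs(sin(u)).
At (u, v) = (2*pi/3, pi/6): H = -1.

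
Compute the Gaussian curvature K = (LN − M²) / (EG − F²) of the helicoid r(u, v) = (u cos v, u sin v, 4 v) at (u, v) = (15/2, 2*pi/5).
K = -256/83521

Coefficients of the first fundamental form: E = 1, F = 0, G = u^2 + 16.
Coefficients of the second fundamental form: L = 0, M = -4/sqrt(u^2 + 16), N = 0.
Assemble K = (LN − M²)/(EG − F²) = -16/(u^2 + 16)^2. At (u, v) = (15/2, 2*pi/5): K = -256/83521.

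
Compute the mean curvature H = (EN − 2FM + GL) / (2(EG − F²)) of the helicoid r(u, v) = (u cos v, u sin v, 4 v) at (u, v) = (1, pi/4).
H = 0

With E = 1, F = 0, G = u^2 + 16, L = 0, M = -4/sqrt(u^2 + 16), N = 0, assemble
  H = (EN − 2FM + GL) / (2(EG − F²)) = 0.
At (u, v) = (1, pi/4): H = 0.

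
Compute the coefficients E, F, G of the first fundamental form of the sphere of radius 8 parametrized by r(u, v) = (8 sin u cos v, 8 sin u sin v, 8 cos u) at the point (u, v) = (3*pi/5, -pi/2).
E = 64;  F = 0;  G = 8*sqrt(5) + 40

Partials: r_u = (8*cos(u)*cos(v), 8*sin(v)*cos(u), -8*sin(u)), r_v = (-8*sin(u)*sin(v), 8*sin(u)*cos(v), 0). As functions of (u, v):
  E = r_u · r_u = 64,
  F = r_u · r_v = 0,
  G = r_v · r_v = 64*sin(u)^2.
Evaluating at (u, v) = (3*pi/5, -pi/2): E = 64, F = 0, G = 8*sqrt(5) + 40.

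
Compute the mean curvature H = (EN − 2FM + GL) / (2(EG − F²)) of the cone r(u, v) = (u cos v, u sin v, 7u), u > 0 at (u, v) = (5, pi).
H = 7*sqrt(2)/100

With E = 50, F = 0, G = u^2, L = 0, M = 0, N = 7*sqrt(2)*u^2/(10*Abs(u)), assemble
  H = (EN − 2FM + GL) / (2(EG − F²)) = 7*sqrt(2)/(20*Abs(u)).
At (u, v) = (5, pi): H = 7*sqrt(2)/100.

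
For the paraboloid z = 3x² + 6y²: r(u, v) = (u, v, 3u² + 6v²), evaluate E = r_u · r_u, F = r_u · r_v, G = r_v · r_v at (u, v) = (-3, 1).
E = 325;  F = -216;  G = 145

Partials: r_u = (1, 0, 6*u), r_v = (0, 1, 12*v). As functions of (u, v):
  E = r_u · r_u = 36*u^2 + 1,
  F = r_u · r_v = 72*u*v,
  G = r_v · r_v = 144*v^2 + 1.
Evaluating at (u, v) = (-3, 1): E = 325, F = -216, G = 145.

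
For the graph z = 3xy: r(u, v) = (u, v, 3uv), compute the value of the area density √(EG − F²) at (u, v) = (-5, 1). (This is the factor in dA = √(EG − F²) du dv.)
√(EG − F²)|_{(-5, 1)} = sqrt(235)

E = 9*v^2 + 1, F = 9*u*v, G = 9*u^2 + 1, so EG − F² = 9*u^2 + 9*v^2 + 1. Taking the positive square root: √(EG − F²) = sqrt(9*u^2 + 9*v^2 + 1). At (u, v) = (-5, 1): sqrt(235).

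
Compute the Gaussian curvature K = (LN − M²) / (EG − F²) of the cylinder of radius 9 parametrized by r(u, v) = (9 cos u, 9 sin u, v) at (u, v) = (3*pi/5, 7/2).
K = 0

Coefficients of the first fundamental form: E = 81, F = 0, G = 1.
Coefficients of the second fundamental form: L = -9, M = 0, N = 0.
Assemble K = (LN − M²)/(EG − F²) = 0. At (u, v) = (3*pi/5, 7/2): K = 0.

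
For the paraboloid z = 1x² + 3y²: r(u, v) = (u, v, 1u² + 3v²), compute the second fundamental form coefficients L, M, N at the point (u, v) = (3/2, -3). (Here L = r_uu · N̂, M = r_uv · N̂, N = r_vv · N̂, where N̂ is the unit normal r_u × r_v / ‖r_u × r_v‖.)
L = sqrt(334)/167;  M = 0;  N = 3*sqrt(334)/167

Compute the unit normal N̂(u, v) = (-2*u/sqrt(4*u^2 + 36*v^2 + 1), -6*v/sqrt(4*u^2 + 36*v^2 + 1), 1/sqrt(4*u^2 + 36*v^2 + 1)), and the second partials r_uu, r_uv, r_vv. Take dot products:
  L(u, v) = r_uu · N̂ = 2/sqrt(4*u^2 + 36*v^2 + 1),
  M(u, v) = r_uv · N̂ = 0,
  N(u, v) = r_vv · N̂ = 6/sqrt(4*u^2 + 36*v^2 + 1).
Evaluating at (u, v) = (3/2, -3):
  L = sqrt(334)/167, M = 0, N = 3*sqrt(334)/167.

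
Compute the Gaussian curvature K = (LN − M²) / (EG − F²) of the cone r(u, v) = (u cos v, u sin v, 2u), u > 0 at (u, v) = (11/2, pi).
K = 0

Coefficients of the first fundamental form: E = 5, F = 0, G = u^2.
Coefficients of the second fundamental form: L = 0, M = 0, N = 2*sqrt(5)*u^2/(5*Abs(u)).
Assemble K = (LN − M²)/(EG − F²) = 0. At (u, v) = (11/2, pi): K = 0.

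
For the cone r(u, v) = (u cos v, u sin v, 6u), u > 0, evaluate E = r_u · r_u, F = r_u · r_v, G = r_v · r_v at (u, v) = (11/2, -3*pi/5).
E = 37;  F = 0;  G = 121/4

Partials: r_u = (cos(v), sin(v), 6), r_v = (-u*sin(v), u*cos(v), 0). As functions of (u, v):
  E = r_u · r_u = 37,
  F = r_u · r_v = 0,
  G = r_v · r_v = u^2.
Evaluating at (u, v) = (11/2, -3*pi/5): E = 37, F = 0, G = 121/4.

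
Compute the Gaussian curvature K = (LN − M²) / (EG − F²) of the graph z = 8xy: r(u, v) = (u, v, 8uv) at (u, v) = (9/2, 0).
K = -64/1682209

Coefficients of the first fundamental form: E = 64*v^2 + 1, F = 64*u*v, G = 64*u^2 + 1.
Coefficients of the second fundamental form: L = 0, M = 8/sqrt(64*u^2 + 64*v^2 + 1), N = 0.
Assemble K = (LN − M²)/(EG − F²) = -64/(4096*u^4 + 8192*u^2*v^2 + 128*u^2 + 4096*v^4 + 128*v^2 + 1). At (u, v) = (9/2, 0): K = -64/1682209.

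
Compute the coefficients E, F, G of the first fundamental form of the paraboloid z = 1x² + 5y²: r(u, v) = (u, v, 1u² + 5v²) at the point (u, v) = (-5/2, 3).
E = 26;  F = -150;  G = 901

Partials: r_u = (1, 0, 2*u), r_v = (0, 1, 10*v). As functions of (u, v):
  E = r_u · r_u = 4*u^2 + 1,
  F = r_u · r_v = 20*u*v,
  G = r_v · r_v = 100*v^2 + 1.
Evaluating at (u, v) = (-5/2, 3): E = 26, F = -150, G = 901.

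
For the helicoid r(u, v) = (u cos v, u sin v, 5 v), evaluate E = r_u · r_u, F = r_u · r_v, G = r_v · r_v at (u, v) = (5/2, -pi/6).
E = 1;  F = 0;  G = 125/4

Partials: r_u = (cos(v), sin(v), 0), r_v = (-u*sin(v), u*cos(v), 5). As functions of (u, v):
  E = r_u · r_u = 1,
  F = r_u · r_v = 0,
  G = r_v · r_v = u^2 + 25.
Evaluating at (u, v) = (5/2, -pi/6): E = 1, F = 0, G = 125/4.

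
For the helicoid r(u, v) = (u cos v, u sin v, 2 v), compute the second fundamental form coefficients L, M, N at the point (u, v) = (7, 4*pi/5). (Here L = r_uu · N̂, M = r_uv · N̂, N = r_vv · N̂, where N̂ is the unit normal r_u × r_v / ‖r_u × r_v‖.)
L = 0;  M = -2*sqrt(53)/53;  N = 0

Compute the unit normal N̂(u, v) = (2*sin(v)/sqrt(u^2 + 4), -2*cos(v)/sqrt(u^2 + 4), u/sqrt(u^2 + 4)), and the second partials r_uu, r_uv, r_vv. Take dot products:
  L(u, v) = r_uu · N̂ = 0,
  M(u, v) = r_uv · N̂ = -2/sqrt(u^2 + 4),
  N(u, v) = r_vv · N̂ = 0.
Evaluating at (u, v) = (7, 4*pi/5):
  L = 0, M = -2*sqrt(53)/53, N = 0.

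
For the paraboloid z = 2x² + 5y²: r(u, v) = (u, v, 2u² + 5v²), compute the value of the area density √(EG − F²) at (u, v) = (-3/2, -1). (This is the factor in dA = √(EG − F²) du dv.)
√(EG − F²)|_{(-3/2, -1)} = sqrt(137)

E = 16*u^2 + 1, F = 40*u*v, G = 100*v^2 + 1, so EG − F² = 16*u^2 + 100*v^2 + 1. Taking the positive square root: √(EG − F²) = sqrt(16*u^2 + 100*v^2 + 1). At (u, v) = (-3/2, -1): sqrt(137).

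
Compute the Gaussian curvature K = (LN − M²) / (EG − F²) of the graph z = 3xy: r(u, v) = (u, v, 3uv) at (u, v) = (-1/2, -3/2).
K = -36/2209

Coefficients of the first fundamental form: E = 9*v^2 + 1, F = 9*u*v, G = 9*u^2 + 1.
Coefficients of the second fundamental form: L = 0, M = 3/sqrt(9*u^2 + 9*v^2 + 1), N = 0.
Assemble K = (LN − M²)/(EG − F²) = -9/(81*u^4 + 162*u^2*v^2 + 18*u^2 + 81*v^4 + 18*v^2 + 1). At (u, v) = (-1/2, -3/2): K = -36/2209.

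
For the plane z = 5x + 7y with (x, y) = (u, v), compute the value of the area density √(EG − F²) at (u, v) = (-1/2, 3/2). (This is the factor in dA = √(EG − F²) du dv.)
√(EG − F²)|_{(-1/2, 3/2)} = 5*sqrt(3)

E = 26, F = 35, G = 50, so EG − F² = 75. Taking the positive square root: √(EG − F²) = 5*sqrt(3). At (u, v) = (-1/2, 3/2): 5*sqrt(3).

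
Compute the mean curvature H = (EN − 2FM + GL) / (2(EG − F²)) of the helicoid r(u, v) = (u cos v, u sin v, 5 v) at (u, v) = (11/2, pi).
H = 0

With E = 1, F = 0, G = u^2 + 25, L = 0, M = -5/sqrt(u^2 + 25), N = 0, assemble
  H = (EN − 2FM + GL) / (2(EG − F²)) = 0.
At (u, v) = (11/2, pi): H = 0.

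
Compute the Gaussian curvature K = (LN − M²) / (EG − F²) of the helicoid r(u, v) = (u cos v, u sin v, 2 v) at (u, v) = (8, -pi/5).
K = -1/1156

Coefficients of the first fundamental form: E = 1, F = 0, G = u^2 + 4.
Coefficients of the second fundamental form: L = 0, M = -2/sqrt(u^2 + 4), N = 0.
Assemble K = (LN − M²)/(EG − F²) = -4/(u^2 + 4)^2. At (u, v) = (8, -pi/5): K = -1/1156.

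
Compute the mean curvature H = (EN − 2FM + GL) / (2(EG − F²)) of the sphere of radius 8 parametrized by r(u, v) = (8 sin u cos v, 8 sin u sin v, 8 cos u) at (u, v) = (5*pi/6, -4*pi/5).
H = -1/8

With E = 64, F = 0, G = 64*sin(u)^2, L = -8*sin(u)/Abs(sin(u)), M = 0, N = -8*sin(u)^3/Abs(sin(u)), assemble
  H = (EN − 2FM + GL) / (2(EG − F²)) = -sin(u)/(8*Abs(sin(u))).
At (u, v) = (5*pi/6, -4*pi/5): H = -1/8.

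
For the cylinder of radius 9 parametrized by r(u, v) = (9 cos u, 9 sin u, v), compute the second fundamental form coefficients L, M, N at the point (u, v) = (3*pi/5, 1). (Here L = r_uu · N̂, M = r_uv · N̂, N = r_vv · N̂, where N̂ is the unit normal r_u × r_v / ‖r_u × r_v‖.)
L = -9;  M = 0;  N = 0

Compute the unit normal N̂(u, v) = (cos(u), sin(u), 0), and the second partials r_uu, r_uv, r_vv. Take dot products:
  L(u, v) = r_uu · N̂ = -9,
  M(u, v) = r_uv · N̂ = 0,
  N(u, v) = r_vv · N̂ = 0.
Evaluating at (u, v) = (3*pi/5, 1):
  L = -9, M = 0, N = 0.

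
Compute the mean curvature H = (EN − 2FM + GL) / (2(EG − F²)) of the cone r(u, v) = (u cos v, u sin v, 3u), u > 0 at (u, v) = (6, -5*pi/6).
H = sqrt(10)/40

With E = 10, F = 0, G = u^2, L = 0, M = 0, N = 3*sqrt(10)*u^2/(10*Abs(u)), assemble
  H = (EN − 2FM + GL) / (2(EG − F²)) = 3*sqrt(10)/(20*Abs(u)).
At (u, v) = (6, -5*pi/6): H = sqrt(10)/40.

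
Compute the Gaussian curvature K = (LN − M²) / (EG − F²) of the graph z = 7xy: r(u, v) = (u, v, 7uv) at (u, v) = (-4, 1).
K = -49/695556

Coefficients of the first fundamental form: E = 49*v^2 + 1, F = 49*u*v, G = 49*u^2 + 1.
Coefficients of the second fundamental form: L = 0, M = 7/sqrt(49*u^2 + 49*v^2 + 1), N = 0.
Assemble K = (LN − M²)/(EG − F²) = -49/(2401*u^4 + 4802*u^2*v^2 + 98*u^2 + 2401*v^4 + 98*v^2 + 1). At (u, v) = (-4, 1): K = -49/695556.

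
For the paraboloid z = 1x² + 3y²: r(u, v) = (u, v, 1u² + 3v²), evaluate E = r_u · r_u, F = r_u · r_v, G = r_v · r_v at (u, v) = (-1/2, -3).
E = 2;  F = 18;  G = 325

Partials: r_u = (1, 0, 2*u), r_v = (0, 1, 6*v). As functions of (u, v):
  E = r_u · r_u = 4*u^2 + 1,
  F = r_u · r_v = 12*u*v,
  G = r_v · r_v = 36*v^2 + 1.
Evaluating at (u, v) = (-1/2, -3): E = 2, F = 18, G = 325.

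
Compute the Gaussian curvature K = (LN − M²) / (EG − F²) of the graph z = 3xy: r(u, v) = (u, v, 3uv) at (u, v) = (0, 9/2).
K = -144/537289

Coefficients of the first fundamental form: E = 9*v^2 + 1, F = 9*u*v, G = 9*u^2 + 1.
Coefficients of the second fundamental form: L = 0, M = 3/sqrt(9*u^2 + 9*v^2 + 1), N = 0.
Assemble K = (LN − M²)/(EG − F²) = -9/(81*u^4 + 162*u^2*v^2 + 18*u^2 + 81*v^4 + 18*v^2 + 1). At (u, v) = (0, 9/2): K = -144/537289.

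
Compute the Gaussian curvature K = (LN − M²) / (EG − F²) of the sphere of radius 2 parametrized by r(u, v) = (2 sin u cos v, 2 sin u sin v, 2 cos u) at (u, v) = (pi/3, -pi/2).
K = 1/4

Coefficients of the first fundamental form: E = 4, F = 0, G = 4*sin(u)^2.
Coefficients of the second fundamental form: L = -2*sin(u)/Abs(sin(u)), M = 0, N = -2*sin(u)^3/Abs(sin(u)).
Assemble K = (LN − M²)/(EG − F²) = 1/4. At (u, v) = (pi/3, -pi/2): K = 1/4.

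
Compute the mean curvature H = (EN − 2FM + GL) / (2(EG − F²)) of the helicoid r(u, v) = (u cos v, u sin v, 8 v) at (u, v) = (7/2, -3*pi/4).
H = 0

With E = 1, F = 0, G = u^2 + 64, L = 0, M = -8/sqrt(u^2 + 64), N = 0, assemble
  H = (EN − 2FM + GL) / (2(EG − F²)) = 0.
At (u, v) = (7/2, -3*pi/4): H = 0.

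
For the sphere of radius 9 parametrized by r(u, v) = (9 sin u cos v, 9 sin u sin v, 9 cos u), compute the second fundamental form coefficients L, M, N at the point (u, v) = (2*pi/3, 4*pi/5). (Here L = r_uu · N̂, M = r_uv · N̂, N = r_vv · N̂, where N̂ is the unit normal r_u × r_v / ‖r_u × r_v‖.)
L = -9;  M = 0;  N = -27/4

Compute the unit normal N̂(u, v) = (sin(u)^2*cos(v)/Abs(sin(u)), sin(u)^2*sin(v)/Abs(sin(u)), sin(2*u)/(2*Abs(sin(u)))), and the second partials r_uu, r_uv, r_vv. Take dot products:
  L(u, v) = r_uu · N̂ = -9*sin(u)/Abs(sin(u)),
  M(u, v) = r_uv · N̂ = 0,
  N(u, v) = r_vv · N̂ = -9*sin(u)^3/Abs(sin(u)).
Evaluating at (u, v) = (2*pi/3, 4*pi/5):
  L = -9, M = 0, N = -27/4.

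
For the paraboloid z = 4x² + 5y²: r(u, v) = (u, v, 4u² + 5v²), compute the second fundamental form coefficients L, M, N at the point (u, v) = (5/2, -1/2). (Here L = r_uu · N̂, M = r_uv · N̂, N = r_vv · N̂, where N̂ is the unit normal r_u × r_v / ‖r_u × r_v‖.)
L = 4*sqrt(426)/213;  M = 0;  N = 5*sqrt(426)/213

Compute the unit normal N̂(u, v) = (-8*u/sqrt(64*u^2 + 100*v^2 + 1), -10*v/sqrt(64*u^2 + 100*v^2 + 1), 1/sqrt(64*u^2 + 100*v^2 + 1)), and the second partials r_uu, r_uv, r_vv. Take dot products:
  L(u, v) = r_uu · N̂ = 8/sqrt(64*u^2 + 100*v^2 + 1),
  M(u, v) = r_uv · N̂ = 0,
  N(u, v) = r_vv · N̂ = 10/sqrt(64*u^2 + 100*v^2 + 1).
Evaluating at (u, v) = (5/2, -1/2):
  L = 4*sqrt(426)/213, M = 0, N = 5*sqrt(426)/213.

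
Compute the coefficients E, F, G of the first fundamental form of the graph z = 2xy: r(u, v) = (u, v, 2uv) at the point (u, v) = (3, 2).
E = 17;  F = 24;  G = 37

Partials: r_u = (1, 0, 2*v), r_v = (0, 1, 2*u). As functions of (u, v):
  E = r_u · r_u = 4*v^2 + 1,
  F = r_u · r_v = 4*u*v,
  G = r_v · r_v = 4*u^2 + 1.
Evaluating at (u, v) = (3, 2): E = 17, F = 24, G = 37.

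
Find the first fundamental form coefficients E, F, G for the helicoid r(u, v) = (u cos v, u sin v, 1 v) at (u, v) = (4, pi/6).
E = 1;  F = 0;  G = 17

Partials: r_u = (cos(v), sin(v), 0), r_v = (-u*sin(v), u*cos(v), 1). As functions of (u, v):
  E = r_u · r_u = 1,
  F = r_u · r_v = 0,
  G = r_v · r_v = u^2 + 1.
Evaluating at (u, v) = (4, pi/6): E = 1, F = 0, G = 17.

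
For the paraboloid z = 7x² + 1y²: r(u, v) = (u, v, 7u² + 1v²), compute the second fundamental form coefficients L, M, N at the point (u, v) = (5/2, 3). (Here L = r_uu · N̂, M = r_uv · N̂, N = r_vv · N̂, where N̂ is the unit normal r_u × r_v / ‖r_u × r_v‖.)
L = 7*sqrt(1262)/631;  M = 0;  N = sqrt(1262)/631

Compute the unit normal N̂(u, v) = (-14*u/sqrt(196*u^2 + 4*v^2 + 1), -2*v/sqrt(196*u^2 + 4*v^2 + 1), 1/sqrt(196*u^2 + 4*v^2 + 1)), and the second partials r_uu, r_uv, r_vv. Take dot products:
  L(u, v) = r_uu · N̂ = 14/sqrt(196*u^2 + 4*v^2 + 1),
  M(u, v) = r_uv · N̂ = 0,
  N(u, v) = r_vv · N̂ = 2/sqrt(196*u^2 + 4*v^2 + 1).
Evaluating at (u, v) = (5/2, 3):
  L = 7*sqrt(1262)/631, M = 0, N = sqrt(1262)/631.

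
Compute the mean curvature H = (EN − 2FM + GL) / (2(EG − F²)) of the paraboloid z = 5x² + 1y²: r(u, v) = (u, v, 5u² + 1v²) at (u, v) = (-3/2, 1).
H = 251*sqrt(230)/52900

With E = 100*u^2 + 1, F = 20*u*v, G = 4*v^2 + 1, L = 10/sqrt(100*u^2 + 4*v^2 + 1), M = 0, N = 2/sqrt(100*u^2 + 4*v^2 + 1), assemble
  H = (EN − 2FM + GL) / (2(EG − F²)) = 2*(50*u^2 + 10*v^2 + 3)/(100*u^2 + 4*v^2 + 1)^(3/2).
At (u, v) = (-3/2, 1): H = 251*sqrt(230)/52900.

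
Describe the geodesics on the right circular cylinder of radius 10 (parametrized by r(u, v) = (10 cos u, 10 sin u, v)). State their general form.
The cylinder is flat (K = 0) and locally isometric to the plane via the development (u, v) ↦ (10 u, v). Geodesics are the pre-images of straight lines: circles (v constant), vertical lines (u constant), and helices (v = c · u + d) for constants c, d.

A right cylinder has E = 10², F = 0, G = 1, so EG − F² = 10², and L = −10, M = N = 0, giving K = (LN − M²)/(EG − F²) = 0 everywhere. A flat surface is locally isometric to the Euclidean plane via the map (u, v) ↦ (10 u, v). Straight lines in the (x̃, ỹ) plane pull back to: (a) horizontal circles (v = const), (b) vertical generators (u = const), and (c) helices (10 u tan θ = v, i.e. v = c · u + d).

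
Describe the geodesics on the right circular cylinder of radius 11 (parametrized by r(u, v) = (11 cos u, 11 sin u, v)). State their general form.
The cylinder is flat (K = 0) and locally isometric to the plane via the development (u, v) ↦ (11 u, v). Geodesics are the pre-images of straight lines: circles (v constant), vertical lines (u constant), and helices (v = c · u + d) for constants c, d.

A right cylinder has E = 11², F = 0, G = 1, so EG − F² = 11², and L = −11, M = N = 0, giving K = (LN − M²)/(EG − F²) = 0 everywhere. A flat surface is locally isometric to the Euclidean plane via the map (u, v) ↦ (11 u, v). Straight lines in the (x̃, ỹ) plane pull back to: (a) horizontal circles (v = const), (b) vertical generators (u = const), and (c) helices (11 u tan θ = v, i.e. v = c · u + d).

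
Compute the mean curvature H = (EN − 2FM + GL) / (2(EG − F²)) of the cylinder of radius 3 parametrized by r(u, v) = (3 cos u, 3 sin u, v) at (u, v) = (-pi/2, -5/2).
H = -1/6

With E = 9, F = 0, G = 1, L = -3, M = 0, N = 0, assemble
  H = (EN − 2FM + GL) / (2(EG − F²)) = -1/6.
At (u, v) = (-pi/2, -5/2): H = -1/6.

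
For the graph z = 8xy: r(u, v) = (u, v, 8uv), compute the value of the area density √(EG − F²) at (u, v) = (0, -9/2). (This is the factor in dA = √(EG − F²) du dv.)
√(EG − F²)|_{(0, -9/2)} = sqrt(1297)

E = 64*v^2 + 1, F = 64*u*v, G = 64*u^2 + 1, so EG − F² = 64*u^2 + 64*v^2 + 1. Taking the positive square root: √(EG − F²) = sqrt(64*u^2 + 64*v^2 + 1). At (u, v) = (0, -9/2): sqrt(1297).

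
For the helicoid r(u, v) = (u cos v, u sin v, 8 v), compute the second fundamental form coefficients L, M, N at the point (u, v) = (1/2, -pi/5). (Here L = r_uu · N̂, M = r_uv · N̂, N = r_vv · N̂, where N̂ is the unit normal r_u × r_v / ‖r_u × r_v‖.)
L = 0;  M = -16*sqrt(257)/257;  N = 0

Compute the unit normal N̂(u, v) = (8*sin(v)/sqrt(u^2 + 64), -8*cos(v)/sqrt(u^2 + 64), u/sqrt(u^2 + 64)), and the second partials r_uu, r_uv, r_vv. Take dot products:
  L(u, v) = r_uu · N̂ = 0,
  M(u, v) = r_uv · N̂ = -8/sqrt(u^2 + 64),
  N(u, v) = r_vv · N̂ = 0.
Evaluating at (u, v) = (1/2, -pi/5):
  L = 0, M = -16*sqrt(257)/257, N = 0.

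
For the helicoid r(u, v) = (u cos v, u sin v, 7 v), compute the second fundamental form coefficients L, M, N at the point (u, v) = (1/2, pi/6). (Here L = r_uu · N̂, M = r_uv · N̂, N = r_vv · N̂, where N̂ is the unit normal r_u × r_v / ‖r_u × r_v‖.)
L = 0;  M = -14*sqrt(197)/197;  N = 0

Compute the unit normal N̂(u, v) = (7*sin(v)/sqrt(u^2 + 49), -7*cos(v)/sqrt(u^2 + 49), u/sqrt(u^2 + 49)), and the second partials r_uu, r_uv, r_vv. Take dot products:
  L(u, v) = r_uu · N̂ = 0,
  M(u, v) = r_uv · N̂ = -7/sqrt(u^2 + 49),
  N(u, v) = r_vv · N̂ = 0.
Evaluating at (u, v) = (1/2, pi/6):
  L = 0, M = -14*sqrt(197)/197, N = 0.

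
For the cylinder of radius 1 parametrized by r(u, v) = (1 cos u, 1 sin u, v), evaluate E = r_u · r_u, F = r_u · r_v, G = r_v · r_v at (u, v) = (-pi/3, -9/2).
E = 1;  F = 0;  G = 1

Partials: r_u = (-sin(u), cos(u), 0), r_v = (0, 0, 1). As functions of (u, v):
  E = r_u · r_u = 1,
  F = r_u · r_v = 0,
  G = r_v · r_v = 1.
Evaluating at (u, v) = (-pi/3, -9/2): E = 1, F = 0, G = 1.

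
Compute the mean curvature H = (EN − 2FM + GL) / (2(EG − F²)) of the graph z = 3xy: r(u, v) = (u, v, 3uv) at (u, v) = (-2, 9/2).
H = 1944*sqrt(877)/769129

With E = 9*v^2 + 1, F = 9*u*v, G = 9*u^2 + 1, L = 0, M = 3/sqrt(9*u^2 + 9*v^2 + 1), N = 0, assemble
  H = (EN − 2FM + GL) / (2(EG − F²)) = -27*u*v/(9*u^2 + 9*v^2 + 1)^(3/2).
At (u, v) = (-2, 9/2): H = 1944*sqrt(877)/769129.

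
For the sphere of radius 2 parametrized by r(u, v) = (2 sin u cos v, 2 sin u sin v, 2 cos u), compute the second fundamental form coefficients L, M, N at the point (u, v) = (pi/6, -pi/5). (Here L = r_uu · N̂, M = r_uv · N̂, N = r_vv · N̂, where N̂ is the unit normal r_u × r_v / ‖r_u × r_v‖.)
L = -2;  M = 0;  N = -1/2

Compute the unit normal N̂(u, v) = (sin(u)^2*cos(v)/Abs(sin(u)), sin(u)^2*sin(v)/Abs(sin(u)), sin(2*u)/(2*Abs(sin(u)))), and the second partials r_uu, r_uv, r_vv. Take dot products:
  L(u, v) = r_uu · N̂ = -2*sin(u)/Abs(sin(u)),
  M(u, v) = r_uv · N̂ = 0,
  N(u, v) = r_vv · N̂ = -2*sin(u)^3/Abs(sin(u)).
Evaluating at (u, v) = (pi/6, -pi/5):
  L = -2, M = 0, N = -1/2.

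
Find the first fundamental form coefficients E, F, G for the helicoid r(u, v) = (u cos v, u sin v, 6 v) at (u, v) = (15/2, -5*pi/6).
E = 1;  F = 0;  G = 369/4

Partials: r_u = (cos(v), sin(v), 0), r_v = (-u*sin(v), u*cos(v), 6). As functions of (u, v):
  E = r_u · r_u = 1,
  F = r_u · r_v = 0,
  G = r_v · r_v = u^2 + 36.
Evaluating at (u, v) = (15/2, -5*pi/6): E = 1, F = 0, G = 369/4.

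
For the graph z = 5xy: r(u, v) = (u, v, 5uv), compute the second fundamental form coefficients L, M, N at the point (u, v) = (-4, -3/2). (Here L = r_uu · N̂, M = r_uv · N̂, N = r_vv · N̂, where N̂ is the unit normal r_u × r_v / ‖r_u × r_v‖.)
L = 0;  M = 10*sqrt(1829)/1829;  N = 0

Compute the unit normal N̂(u, v) = (-5*v/sqrt(25*u^2 + 25*v^2 + 1), -5*u/sqrt(25*u^2 + 25*v^2 + 1), 1/sqrt(25*u^2 + 25*v^2 + 1)), and the second partials r_uu, r_uv, r_vv. Take dot products:
  L(u, v) = r_uu · N̂ = 0,
  M(u, v) = r_uv · N̂ = 5/sqrt(25*u^2 + 25*v^2 + 1),
  N(u, v) = r_vv · N̂ = 0.
Evaluating at (u, v) = (-4, -3/2):
  L = 0, M = 10*sqrt(1829)/1829, N = 0.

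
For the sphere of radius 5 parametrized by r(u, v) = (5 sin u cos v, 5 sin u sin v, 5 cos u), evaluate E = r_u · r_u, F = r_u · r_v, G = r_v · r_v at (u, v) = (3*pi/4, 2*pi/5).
E = 25;  F = 0;  G = 25/2

Partials: r_u = (5*cos(u)*cos(v), 5*sin(v)*cos(u), -5*sin(u)), r_v = (-5*sin(u)*sin(v), 5*sin(u)*cos(v), 0). As functions of (u, v):
  E = r_u · r_u = 25,
  F = r_u · r_v = 0,
  G = r_v · r_v = 25*sin(u)^2.
Evaluating at (u, v) = (3*pi/4, 2*pi/5): E = 25, F = 0, G = 25/2.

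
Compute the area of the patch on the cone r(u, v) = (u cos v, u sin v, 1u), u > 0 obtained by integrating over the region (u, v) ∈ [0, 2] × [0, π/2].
Area = sqrt(2)*pi

Area = ∫∫ √(EG − F²) du dv with √(EG − F²) = sqrt(2)*Abs(u). Integrating over [0, 2] × [0, π/2] gives sqrt(2)*pi.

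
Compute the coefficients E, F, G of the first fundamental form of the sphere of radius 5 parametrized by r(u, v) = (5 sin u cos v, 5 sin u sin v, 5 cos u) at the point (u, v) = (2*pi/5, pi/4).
E = 25;  F = 0;  G = 25*sqrt(5)/8 + 125/8

Partials: r_u = (5*cos(u)*cos(v), 5*sin(v)*cos(u), -5*sin(u)), r_v = (-5*sin(u)*sin(v), 5*sin(u)*cos(v), 0). As functions of (u, v):
  E = r_u · r_u = 25,
  F = r_u · r_v = 0,
  G = r_v · r_v = 25*sin(u)^2.
Evaluating at (u, v) = (2*pi/5, pi/4): E = 25, F = 0, G = 25*sqrt(5)/8 + 125/8.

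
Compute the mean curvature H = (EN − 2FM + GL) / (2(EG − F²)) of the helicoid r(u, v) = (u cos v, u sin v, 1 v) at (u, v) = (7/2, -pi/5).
H = 0

With E = 1, F = 0, G = u^2 + 1, L = 0, M = -1/sqrt(u^2 + 1), N = 0, assemble
  H = (EN − 2FM + GL) / (2(EG − F²)) = 0.
At (u, v) = (7/2, -pi/5): H = 0.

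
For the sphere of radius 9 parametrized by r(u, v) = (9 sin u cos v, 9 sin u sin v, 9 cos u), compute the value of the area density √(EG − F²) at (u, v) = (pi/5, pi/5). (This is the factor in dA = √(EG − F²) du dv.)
√(EG − F²)|_{(pi/5, pi/5)} = 81*sqrt(10 - 2*sqrt(5))/4

E = 81, F = 0, G = 81*sin(u)^2, so EG − F² = 6561*sin(u)^2. Taking the positive square root: √(EG − F²) = 81*Abs(sin(u)). At (u, v) = (pi/5, pi/5): 81*sqrt(10 - 2*sqrt(5))/4.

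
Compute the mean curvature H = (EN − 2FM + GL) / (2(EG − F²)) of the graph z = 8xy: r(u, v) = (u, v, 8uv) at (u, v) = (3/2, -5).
H = 768*sqrt(1745)/609005

With E = 64*v^2 + 1, F = 64*u*v, G = 64*u^2 + 1, L = 0, M = 8/sqrt(64*u^2 + 64*v^2 + 1), N = 0, assemble
  H = (EN − 2FM + GL) / (2(EG − F²)) = -512*u*v/(64*u^2 + 64*v^2 + 1)^(3/2).
At (u, v) = (3/2, -5): H = 768*sqrt(1745)/609005.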